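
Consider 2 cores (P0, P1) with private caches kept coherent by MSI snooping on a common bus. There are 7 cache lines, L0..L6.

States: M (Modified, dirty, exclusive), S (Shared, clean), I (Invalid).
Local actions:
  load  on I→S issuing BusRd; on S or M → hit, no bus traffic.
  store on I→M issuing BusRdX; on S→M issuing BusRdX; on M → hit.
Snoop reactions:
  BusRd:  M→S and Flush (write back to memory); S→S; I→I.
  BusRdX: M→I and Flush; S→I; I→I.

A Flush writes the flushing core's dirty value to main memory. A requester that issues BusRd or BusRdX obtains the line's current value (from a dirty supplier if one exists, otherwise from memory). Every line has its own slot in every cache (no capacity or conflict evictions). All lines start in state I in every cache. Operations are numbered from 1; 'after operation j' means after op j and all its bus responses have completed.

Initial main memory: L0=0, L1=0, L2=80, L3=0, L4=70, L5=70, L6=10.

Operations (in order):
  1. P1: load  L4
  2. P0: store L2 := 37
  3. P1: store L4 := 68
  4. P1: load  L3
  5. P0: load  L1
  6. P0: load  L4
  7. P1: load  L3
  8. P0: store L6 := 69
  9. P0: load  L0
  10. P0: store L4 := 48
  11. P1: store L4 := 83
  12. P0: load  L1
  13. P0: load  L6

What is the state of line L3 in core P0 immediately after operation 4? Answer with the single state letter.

state = I

step 1: P1: load  L4  ⟶  IS  (L4)  txn=BusRd  M[L4]=70
step 2: P0: store L2 := 37  ⟶  MI  (L2)  txn=BusRdX  M[L2]=80
step 3: P1: store L4 := 68  ⟶  IM  (L4)  txn=BusRdX  M[L4]=70
step 4: P1: load  L3  ⟶  IS  (L3)  txn=BusRd  M[L3]=0
step 5: P0: load  L1  ⟶  SI  (L1)  txn=BusRd  M[L1]=0
step 6: P0: load  L4  ⟶  SS  (L4)  txn=BusRd+Flush  M[L4]=68
step 7: P1: load  L3  ⟶  IS  (L3)  txn=∅  M[L3]=0
step 8: P0: store L6 := 69  ⟶  MI  (L6)  txn=BusRdX  M[L6]=10
step 9: P0: load  L0  ⟶  SI  (L0)  txn=BusRd  M[L0]=0
step 10: P0: store L4 := 48  ⟶  MI  (L4)  txn=BusRdX  M[L4]=68
step 11: P1: store L4 := 83  ⟶  IM  (L4)  txn=BusRdX+Flush  M[L4]=48
step 12: P0: load  L1  ⟶  SI  (L1)  txn=∅  M[L1]=0
step 13: P0: load  L6  ⟶  MI  (L6)  txn=∅  M[L6]=10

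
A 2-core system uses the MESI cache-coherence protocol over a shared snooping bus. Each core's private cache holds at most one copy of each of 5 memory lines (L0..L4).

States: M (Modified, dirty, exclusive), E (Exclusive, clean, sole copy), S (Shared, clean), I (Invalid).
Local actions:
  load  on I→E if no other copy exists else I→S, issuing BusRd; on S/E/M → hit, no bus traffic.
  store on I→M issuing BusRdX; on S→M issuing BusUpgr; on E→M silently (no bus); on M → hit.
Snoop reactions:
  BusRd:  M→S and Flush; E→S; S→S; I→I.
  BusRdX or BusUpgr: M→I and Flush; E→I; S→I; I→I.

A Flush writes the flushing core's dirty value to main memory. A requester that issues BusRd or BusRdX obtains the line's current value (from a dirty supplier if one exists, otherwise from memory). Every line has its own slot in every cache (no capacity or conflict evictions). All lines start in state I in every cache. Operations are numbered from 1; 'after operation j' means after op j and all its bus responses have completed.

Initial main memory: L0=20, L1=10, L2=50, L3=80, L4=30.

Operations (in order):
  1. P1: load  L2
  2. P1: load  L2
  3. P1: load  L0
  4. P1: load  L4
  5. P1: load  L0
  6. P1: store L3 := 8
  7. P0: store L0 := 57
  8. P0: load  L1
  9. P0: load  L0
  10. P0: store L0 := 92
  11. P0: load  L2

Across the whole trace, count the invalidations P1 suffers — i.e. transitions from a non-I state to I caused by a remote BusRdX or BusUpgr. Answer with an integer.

invalidations = 1

step 1: P1: load  L2  ⟶  IE  (L2)  txn=BusRd  M[L2]=50
step 2: P1: load  L2  ⟶  IE  (L2)  txn=∅  M[L2]=50
step 3: P1: load  L0  ⟶  IE  (L0)  txn=BusRd  M[L0]=20
step 4: P1: load  L4  ⟶  IE  (L4)  txn=BusRd  M[L4]=30
step 5: P1: load  L0  ⟶  IE  (L0)  txn=∅  M[L0]=20
step 6: P1: store L3 := 8  ⟶  IM  (L3)  txn=BusRdX  M[L3]=80
step 7: P0: store L0 := 57  ⟶  MI  (L0)  txn=BusRdX  M[L0]=20
step 8: P0: load  L1  ⟶  EI  (L1)  txn=BusRd  M[L1]=10
step 9: P0: load  L0  ⟶  MI  (L0)  txn=∅  M[L0]=20
step 10: P0: store L0 := 92  ⟶  MI  (L0)  txn=∅  M[L0]=20
step 11: P0: load  L2  ⟶  SS  (L2)  txn=BusRd  M[L2]=50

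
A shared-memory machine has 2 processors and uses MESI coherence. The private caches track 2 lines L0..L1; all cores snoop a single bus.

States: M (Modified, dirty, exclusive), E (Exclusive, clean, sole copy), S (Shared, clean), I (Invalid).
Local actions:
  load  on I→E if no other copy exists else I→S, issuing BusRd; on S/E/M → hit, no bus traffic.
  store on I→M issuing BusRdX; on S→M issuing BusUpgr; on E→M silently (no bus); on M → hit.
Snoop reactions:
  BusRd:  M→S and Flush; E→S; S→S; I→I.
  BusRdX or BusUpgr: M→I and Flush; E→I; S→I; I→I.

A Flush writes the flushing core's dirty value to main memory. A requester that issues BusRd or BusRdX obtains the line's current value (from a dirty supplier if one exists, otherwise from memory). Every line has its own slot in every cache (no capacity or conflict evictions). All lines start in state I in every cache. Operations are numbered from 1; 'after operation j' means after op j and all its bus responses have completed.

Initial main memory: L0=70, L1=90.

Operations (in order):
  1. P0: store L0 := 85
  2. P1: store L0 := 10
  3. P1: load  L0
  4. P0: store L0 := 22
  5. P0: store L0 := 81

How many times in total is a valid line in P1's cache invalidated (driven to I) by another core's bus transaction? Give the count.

invalidations = 1

1. P0: store L0 := 85  bus=[BusRdX]  L0: P0=M P1=I  mem[L0]=70
2. P1: store L0 := 10  bus=[BusRdX,Flush]  L0: P0=I P1=M  mem[L0]=85
3. P1: load  L0  bus=[-]  L0: P0=I P1=M  mem[L0]=85
4. P0: store L0 := 22  bus=[BusRdX,Flush]  L0: P0=M P1=I  mem[L0]=10
5. P0: store L0 := 81  bus=[-]  L0: P0=M P1=I  mem[L0]=10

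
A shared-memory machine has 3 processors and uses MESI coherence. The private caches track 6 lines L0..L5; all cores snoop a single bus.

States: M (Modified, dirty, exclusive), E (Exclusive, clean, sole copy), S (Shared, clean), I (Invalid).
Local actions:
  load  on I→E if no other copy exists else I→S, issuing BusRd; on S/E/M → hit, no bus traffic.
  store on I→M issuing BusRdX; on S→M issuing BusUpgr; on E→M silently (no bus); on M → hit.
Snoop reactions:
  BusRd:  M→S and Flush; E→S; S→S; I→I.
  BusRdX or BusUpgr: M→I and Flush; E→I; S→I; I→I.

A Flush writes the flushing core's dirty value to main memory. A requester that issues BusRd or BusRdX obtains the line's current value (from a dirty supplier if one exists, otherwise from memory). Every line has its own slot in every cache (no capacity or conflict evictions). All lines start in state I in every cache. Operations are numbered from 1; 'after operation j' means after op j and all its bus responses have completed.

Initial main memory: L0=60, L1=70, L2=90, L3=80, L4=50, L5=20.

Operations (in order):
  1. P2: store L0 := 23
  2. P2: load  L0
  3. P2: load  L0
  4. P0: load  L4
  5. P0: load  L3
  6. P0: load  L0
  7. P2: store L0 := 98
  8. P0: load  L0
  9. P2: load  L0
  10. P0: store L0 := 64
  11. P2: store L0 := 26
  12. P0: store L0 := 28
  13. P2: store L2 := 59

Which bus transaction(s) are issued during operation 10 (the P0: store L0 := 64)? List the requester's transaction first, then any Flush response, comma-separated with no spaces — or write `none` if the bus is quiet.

[1] P2: store L0 := 23 | P0:I, P1:I, P2:M(23) | bus: BusRdX
[2] P2: load  L0 | P0:I, P1:I, P2:M(23) | bus: none
[3] P2: load  L0 | P0:I, P1:I, P2:M(23) | bus: none
[4] P0: load  L4 | P0:E(50), P1:I, P2:I | bus: BusRd
[5] P0: load  L3 | P0:E(80), P1:I, P2:I | bus: BusRd
[6] P0: load  L0 | P0:S(23), P1:I, P2:S(23) | bus: BusRd,Flush
[7] P2: store L0 := 98 | P0:I, P1:I, P2:M(98) | bus: BusUpgr
[8] P0: load  L0 | P0:S(98), P1:I, P2:S(98) | bus: BusRd,Flush
[9] P2: load  L0 | P0:S(98), P1:I, P2:S(98) | bus: none
[10] P0: store L0 := 64 | P0:M(64), P1:I, P2:I | bus: BusUpgr
[11] P2: store L0 := 26 | P0:I, P1:I, P2:M(26) | bus: BusRdX,Flush
[12] P0: store L0 := 28 | P0:M(28), P1:I, P2:I | bus: BusRdX,Flush
[13] P2: store L2 := 59 | P0:I, P1:I, P2:M(59) | bus: BusRdX

bus = BusUpgr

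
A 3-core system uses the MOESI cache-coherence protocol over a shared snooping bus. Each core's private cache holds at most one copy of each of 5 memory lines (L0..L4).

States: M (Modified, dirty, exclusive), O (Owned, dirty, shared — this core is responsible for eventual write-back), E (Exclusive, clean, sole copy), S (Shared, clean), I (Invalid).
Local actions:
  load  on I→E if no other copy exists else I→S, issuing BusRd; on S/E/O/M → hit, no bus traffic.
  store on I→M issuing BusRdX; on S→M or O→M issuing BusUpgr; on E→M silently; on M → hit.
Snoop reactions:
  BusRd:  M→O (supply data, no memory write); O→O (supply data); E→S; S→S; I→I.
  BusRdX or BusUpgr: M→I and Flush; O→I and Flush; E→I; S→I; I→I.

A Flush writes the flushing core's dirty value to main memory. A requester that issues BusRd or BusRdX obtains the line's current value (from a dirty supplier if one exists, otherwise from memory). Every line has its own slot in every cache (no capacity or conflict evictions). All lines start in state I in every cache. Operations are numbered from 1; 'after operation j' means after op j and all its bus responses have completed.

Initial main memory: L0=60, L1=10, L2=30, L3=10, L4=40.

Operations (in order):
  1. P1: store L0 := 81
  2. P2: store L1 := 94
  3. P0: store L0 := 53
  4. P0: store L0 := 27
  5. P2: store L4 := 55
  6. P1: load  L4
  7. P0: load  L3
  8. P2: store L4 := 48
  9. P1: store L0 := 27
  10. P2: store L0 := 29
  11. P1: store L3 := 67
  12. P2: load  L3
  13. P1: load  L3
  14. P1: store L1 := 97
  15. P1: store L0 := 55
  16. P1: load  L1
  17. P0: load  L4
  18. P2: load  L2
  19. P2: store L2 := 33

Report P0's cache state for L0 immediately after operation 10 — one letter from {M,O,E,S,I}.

[1] P1: store L0 := 81 | P0:I, P1:M(81), P2:I | bus: BusRdX
[2] P2: store L1 := 94 | P0:I, P1:I, P2:M(94) | bus: BusRdX
[3] P0: store L0 := 53 | P0:M(53), P1:I, P2:I | bus: BusRdX,Flush
[4] P0: store L0 := 27 | P0:M(27), P1:I, P2:I | bus: none
[5] P2: store L4 := 55 | P0:I, P1:I, P2:M(55) | bus: BusRdX
[6] P1: load  L4 | P0:I, P1:S(55), P2:O(55) | bus: BusRd
[7] P0: load  L3 | P0:E(10), P1:I, P2:I | bus: BusRd
[8] P2: store L4 := 48 | P0:I, P1:I, P2:M(48) | bus: BusUpgr
[9] P1: store L0 := 27 | P0:I, P1:M(27), P2:I | bus: BusRdX,Flush
[10] P2: store L0 := 29 | P0:I, P1:I, P2:M(29) | bus: BusRdX,Flush
[11] P1: store L3 := 67 | P0:I, P1:M(67), P2:I | bus: BusRdX
[12] P2: load  L3 | P0:I, P1:O(67), P2:S(67) | bus: BusRd
[13] P1: load  L3 | P0:I, P1:O(67), P2:S(67) | bus: none
[14] P1: store L1 := 97 | P0:I, P1:M(97), P2:I | bus: BusRdX,Flush
[15] P1: store L0 := 55 | P0:I, P1:M(55), P2:I | bus: BusRdX,Flush
[16] P1: load  L1 | P0:I, P1:M(97), P2:I | bus: none
[17] P0: load  L4 | P0:S(48), P1:I, P2:O(48) | bus: BusRd
[18] P2: load  L2 | P0:I, P1:I, P2:E(30) | bus: BusRd
[19] P2: store L2 := 33 | P0:I, P1:I, P2:M(33) | bus: none

state = I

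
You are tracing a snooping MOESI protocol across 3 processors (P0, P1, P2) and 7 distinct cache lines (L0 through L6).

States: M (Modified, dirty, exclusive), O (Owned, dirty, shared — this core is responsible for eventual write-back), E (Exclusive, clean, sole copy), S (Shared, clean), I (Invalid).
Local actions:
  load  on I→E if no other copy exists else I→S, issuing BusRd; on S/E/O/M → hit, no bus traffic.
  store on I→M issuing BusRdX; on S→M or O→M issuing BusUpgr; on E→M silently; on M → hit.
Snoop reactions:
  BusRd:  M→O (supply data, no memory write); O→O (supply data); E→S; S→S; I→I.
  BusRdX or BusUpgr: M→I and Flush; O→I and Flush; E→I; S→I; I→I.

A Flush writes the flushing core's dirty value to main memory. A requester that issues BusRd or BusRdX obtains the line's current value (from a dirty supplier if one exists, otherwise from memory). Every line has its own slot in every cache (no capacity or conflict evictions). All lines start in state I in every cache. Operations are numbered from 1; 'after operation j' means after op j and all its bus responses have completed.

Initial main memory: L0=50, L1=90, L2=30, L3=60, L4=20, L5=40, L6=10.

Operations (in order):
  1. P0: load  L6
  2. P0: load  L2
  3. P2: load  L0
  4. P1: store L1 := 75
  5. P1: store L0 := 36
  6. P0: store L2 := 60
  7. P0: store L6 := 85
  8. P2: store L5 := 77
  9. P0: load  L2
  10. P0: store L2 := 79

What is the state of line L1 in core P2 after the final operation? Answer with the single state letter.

  op1 P0: load  L6 → E/I/I on L6; bus BusRd; mem=10
  op2 P0: load  L2 → E/I/I on L2; bus BusRd; mem=30
  op3 P2: load  L0 → I/I/E on L0; bus BusRd; mem=50
  op4 P1: store L1 := 75 → I/M/I on L1; bus BusRdX; mem=90
  op5 P1: store L0 := 36 → I/M/I on L0; bus BusRdX; mem=50
  op6 P0: store L2 := 60 → M/I/I on L2; bus (none); mem=30
  op7 P0: store L6 := 85 → M/I/I on L6; bus (none); mem=10
  op8 P2: store L5 := 77 → I/I/M on L5; bus BusRdX; mem=40
  op9 P0: load  L2 → M/I/I on L2; bus (none); mem=30
  op10 P0: store L2 := 79 → M/I/I on L2; bus (none); mem=30

state = I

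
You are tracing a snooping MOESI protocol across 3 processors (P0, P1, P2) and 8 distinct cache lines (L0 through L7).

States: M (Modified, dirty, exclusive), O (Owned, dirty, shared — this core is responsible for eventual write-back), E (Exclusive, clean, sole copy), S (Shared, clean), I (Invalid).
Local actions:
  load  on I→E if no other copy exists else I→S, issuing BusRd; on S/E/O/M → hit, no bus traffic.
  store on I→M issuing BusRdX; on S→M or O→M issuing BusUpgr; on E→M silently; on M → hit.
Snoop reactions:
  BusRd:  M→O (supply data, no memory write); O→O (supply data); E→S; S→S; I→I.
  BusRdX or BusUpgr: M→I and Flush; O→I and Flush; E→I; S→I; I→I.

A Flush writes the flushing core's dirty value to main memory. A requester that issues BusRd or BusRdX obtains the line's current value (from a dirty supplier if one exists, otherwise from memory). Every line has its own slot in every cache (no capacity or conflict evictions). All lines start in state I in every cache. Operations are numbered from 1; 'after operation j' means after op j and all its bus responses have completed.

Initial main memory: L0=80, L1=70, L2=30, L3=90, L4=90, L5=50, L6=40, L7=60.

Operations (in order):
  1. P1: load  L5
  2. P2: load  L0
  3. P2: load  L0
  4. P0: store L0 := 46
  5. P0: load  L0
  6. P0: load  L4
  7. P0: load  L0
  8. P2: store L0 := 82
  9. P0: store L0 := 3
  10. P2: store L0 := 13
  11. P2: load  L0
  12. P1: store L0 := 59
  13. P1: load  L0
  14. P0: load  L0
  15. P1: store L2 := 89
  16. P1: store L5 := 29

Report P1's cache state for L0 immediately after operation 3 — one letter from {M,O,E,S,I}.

  op1 P1: load  L5 → I/E/I on L5; bus BusRd; mem=50
  op2 P2: load  L0 → I/I/E on L0; bus BusRd; mem=80
  op3 P2: load  L0 → I/I/E on L0; bus (none); mem=80
  op4 P0: store L0 := 46 → M/I/I on L0; bus BusRdX; mem=80
  op5 P0: load  L0 → M/I/I on L0; bus (none); mem=80
  op6 P0: load  L4 → E/I/I on L4; bus BusRd; mem=90
  op7 P0: load  L0 → M/I/I on L0; bus (none); mem=80
  op8 P2: store L0 := 82 → I/I/M on L0; bus BusRdX Flush; mem=46
  op9 P0: store L0 := 3 → M/I/I on L0; bus BusRdX Flush; mem=82
  op10 P2: store L0 := 13 → I/I/M on L0; bus BusRdX Flush; mem=3
  op11 P2: load  L0 → I/I/M on L0; bus (none); mem=3
  op12 P1: store L0 := 59 → I/M/I on L0; bus BusRdX Flush; mem=13
  op13 P1: load  L0 → I/M/I on L0; bus (none); mem=13
  op14 P0: load  L0 → S/O/I on L0; bus BusRd; mem=13
  op15 P1: store L2 := 89 → I/M/I on L2; bus BusRdX; mem=30
  op16 P1: store L5 := 29 → I/M/I on L5; bus (none); mem=50

state = I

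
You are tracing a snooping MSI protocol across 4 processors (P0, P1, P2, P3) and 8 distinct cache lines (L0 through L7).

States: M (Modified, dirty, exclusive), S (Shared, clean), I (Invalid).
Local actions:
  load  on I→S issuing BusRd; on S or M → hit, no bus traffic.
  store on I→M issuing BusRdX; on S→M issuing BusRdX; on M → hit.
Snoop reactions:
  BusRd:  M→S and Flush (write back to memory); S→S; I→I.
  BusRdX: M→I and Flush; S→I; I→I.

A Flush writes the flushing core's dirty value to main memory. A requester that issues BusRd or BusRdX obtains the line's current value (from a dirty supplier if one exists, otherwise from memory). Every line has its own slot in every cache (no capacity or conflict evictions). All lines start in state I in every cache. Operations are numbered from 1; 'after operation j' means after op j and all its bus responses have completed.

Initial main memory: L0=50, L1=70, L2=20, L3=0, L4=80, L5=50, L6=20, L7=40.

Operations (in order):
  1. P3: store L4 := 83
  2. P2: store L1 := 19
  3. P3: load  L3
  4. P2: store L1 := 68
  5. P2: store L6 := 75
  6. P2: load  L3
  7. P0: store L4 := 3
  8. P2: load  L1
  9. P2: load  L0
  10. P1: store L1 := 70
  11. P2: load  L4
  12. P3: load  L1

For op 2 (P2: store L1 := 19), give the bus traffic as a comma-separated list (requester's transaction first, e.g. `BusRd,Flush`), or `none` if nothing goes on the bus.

bus = BusRdX

step 1: P3: store L4 := 83  ⟶  IIIM  (L4)  txn=BusRdX  M[L4]=80
step 2: P2: store L1 := 19  ⟶  IIMI  (L1)  txn=BusRdX  M[L1]=70
step 3: P3: load  L3  ⟶  IIIS  (L3)  txn=BusRd  M[L3]=0
step 4: P2: store L1 := 68  ⟶  IIMI  (L1)  txn=∅  M[L1]=70
step 5: P2: store L6 := 75  ⟶  IIMI  (L6)  txn=BusRdX  M[L6]=20
step 6: P2: load  L3  ⟶  IISS  (L3)  txn=BusRd  M[L3]=0
step 7: P0: store L4 := 3  ⟶  MIII  (L4)  txn=BusRdX+Flush  M[L4]=83
step 8: P2: load  L1  ⟶  IIMI  (L1)  txn=∅  M[L1]=70
step 9: P2: load  L0  ⟶  IISI  (L0)  txn=BusRd  M[L0]=50
step 10: P1: store L1 := 70  ⟶  IMII  (L1)  txn=BusRdX+Flush  M[L1]=68
step 11: P2: load  L4  ⟶  SISI  (L4)  txn=BusRd+Flush  M[L4]=3
step 12: P3: load  L1  ⟶  ISIS  (L1)  txn=BusRd+Flush  M[L1]=70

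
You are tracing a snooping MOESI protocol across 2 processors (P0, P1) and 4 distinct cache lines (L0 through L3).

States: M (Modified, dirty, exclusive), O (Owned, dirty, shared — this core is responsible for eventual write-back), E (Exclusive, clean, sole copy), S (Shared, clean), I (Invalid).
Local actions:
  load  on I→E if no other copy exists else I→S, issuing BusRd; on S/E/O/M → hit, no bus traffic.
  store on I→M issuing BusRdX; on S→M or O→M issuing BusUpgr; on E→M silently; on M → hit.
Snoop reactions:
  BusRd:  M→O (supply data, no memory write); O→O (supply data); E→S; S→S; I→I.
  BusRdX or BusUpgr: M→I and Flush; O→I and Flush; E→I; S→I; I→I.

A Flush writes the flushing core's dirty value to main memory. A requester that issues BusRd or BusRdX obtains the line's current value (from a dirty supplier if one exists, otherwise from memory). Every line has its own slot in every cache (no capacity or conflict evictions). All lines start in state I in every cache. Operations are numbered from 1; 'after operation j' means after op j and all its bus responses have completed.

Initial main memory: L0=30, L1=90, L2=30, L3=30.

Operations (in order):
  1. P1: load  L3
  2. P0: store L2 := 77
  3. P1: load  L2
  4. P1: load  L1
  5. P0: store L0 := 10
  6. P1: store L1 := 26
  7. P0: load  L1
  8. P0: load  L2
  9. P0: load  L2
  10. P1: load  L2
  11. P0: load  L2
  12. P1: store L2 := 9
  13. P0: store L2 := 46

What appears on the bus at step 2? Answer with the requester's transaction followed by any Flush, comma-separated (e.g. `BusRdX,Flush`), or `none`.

bus = BusRdX

step 1: P1: load  L3  ⟶  IE  (L3)  txn=BusRd  M[L3]=30
step 2: P0: store L2 := 77  ⟶  MI  (L2)  txn=BusRdX  M[L2]=30
step 3: P1: load  L2  ⟶  OS  (L2)  txn=BusRd  M[L2]=30
step 4: P1: load  L1  ⟶  IE  (L1)  txn=BusRd  M[L1]=90
step 5: P0: store L0 := 10  ⟶  MI  (L0)  txn=BusRdX  M[L0]=30
step 6: P1: store L1 := 26  ⟶  IM  (L1)  txn=∅  M[L1]=90
step 7: P0: load  L1  ⟶  SO  (L1)  txn=BusRd  M[L1]=90
step 8: P0: load  L2  ⟶  OS  (L2)  txn=∅  M[L2]=30
step 9: P0: load  L2  ⟶  OS  (L2)  txn=∅  M[L2]=30
step 10: P1: load  L2  ⟶  OS  (L2)  txn=∅  M[L2]=30
step 11: P0: load  L2  ⟶  OS  (L2)  txn=∅  M[L2]=30
step 12: P1: store L2 := 9  ⟶  IM  (L2)  txn=BusUpgr+Flush  M[L2]=77
step 13: P0: store L2 := 46  ⟶  MI  (L2)  txn=BusRdX+Flush  M[L2]=9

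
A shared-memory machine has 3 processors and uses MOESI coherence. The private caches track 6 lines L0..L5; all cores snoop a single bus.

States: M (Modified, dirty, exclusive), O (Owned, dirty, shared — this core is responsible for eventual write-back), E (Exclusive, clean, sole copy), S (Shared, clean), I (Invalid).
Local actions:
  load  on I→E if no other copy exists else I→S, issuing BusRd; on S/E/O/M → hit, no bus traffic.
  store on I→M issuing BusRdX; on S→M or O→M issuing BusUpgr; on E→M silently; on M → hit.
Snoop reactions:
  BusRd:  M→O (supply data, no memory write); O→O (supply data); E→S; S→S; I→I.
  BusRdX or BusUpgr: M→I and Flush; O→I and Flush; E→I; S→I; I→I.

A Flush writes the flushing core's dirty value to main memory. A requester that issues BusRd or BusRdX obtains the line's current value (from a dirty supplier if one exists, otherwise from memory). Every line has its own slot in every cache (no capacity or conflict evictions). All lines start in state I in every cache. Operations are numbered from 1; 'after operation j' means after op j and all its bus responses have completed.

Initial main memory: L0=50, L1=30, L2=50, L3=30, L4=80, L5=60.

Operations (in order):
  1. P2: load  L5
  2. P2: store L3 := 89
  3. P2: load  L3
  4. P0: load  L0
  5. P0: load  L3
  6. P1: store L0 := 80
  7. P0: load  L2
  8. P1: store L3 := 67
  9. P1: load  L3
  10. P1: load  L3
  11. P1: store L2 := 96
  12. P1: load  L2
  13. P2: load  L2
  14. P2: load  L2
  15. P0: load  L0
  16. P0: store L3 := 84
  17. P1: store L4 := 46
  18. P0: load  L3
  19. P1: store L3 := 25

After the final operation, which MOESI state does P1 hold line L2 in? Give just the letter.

[1] P2: load  L5 | P0:I, P1:I, P2:E(60) | bus: BusRd
[2] P2: store L3 := 89 | P0:I, P1:I, P2:M(89) | bus: BusRdX
[3] P2: load  L3 | P0:I, P1:I, P2:M(89) | bus: none
[4] P0: load  L0 | P0:E(50), P1:I, P2:I | bus: BusRd
[5] P0: load  L3 | P0:S(89), P1:I, P2:O(89) | bus: BusRd
[6] P1: store L0 := 80 | P0:I, P1:M(80), P2:I | bus: BusRdX
[7] P0: load  L2 | P0:E(50), P1:I, P2:I | bus: BusRd
[8] P1: store L3 := 67 | P0:I, P1:M(67), P2:I | bus: BusRdX,Flush
[9] P1: load  L3 | P0:I, P1:M(67), P2:I | bus: none
[10] P1: load  L3 | P0:I, P1:M(67), P2:I | bus: none
[11] P1: store L2 := 96 | P0:I, P1:M(96), P2:I | bus: BusRdX
[12] P1: load  L2 | P0:I, P1:M(96), P2:I | bus: none
[13] P2: load  L2 | P0:I, P1:O(96), P2:S(96) | bus: BusRd
[14] P2: load  L2 | P0:I, P1:O(96), P2:S(96) | bus: none
[15] P0: load  L0 | P0:S(80), P1:O(80), P2:I | bus: BusRd
[16] P0: store L3 := 84 | P0:M(84), P1:I, P2:I | bus: BusRdX,Flush
[17] P1: store L4 := 46 | P0:I, P1:M(46), P2:I | bus: BusRdX
[18] P0: load  L3 | P0:M(84), P1:I, P2:I | bus: none
[19] P1: store L3 := 25 | P0:I, P1:M(25), P2:I | bus: BusRdX,Flush

state = O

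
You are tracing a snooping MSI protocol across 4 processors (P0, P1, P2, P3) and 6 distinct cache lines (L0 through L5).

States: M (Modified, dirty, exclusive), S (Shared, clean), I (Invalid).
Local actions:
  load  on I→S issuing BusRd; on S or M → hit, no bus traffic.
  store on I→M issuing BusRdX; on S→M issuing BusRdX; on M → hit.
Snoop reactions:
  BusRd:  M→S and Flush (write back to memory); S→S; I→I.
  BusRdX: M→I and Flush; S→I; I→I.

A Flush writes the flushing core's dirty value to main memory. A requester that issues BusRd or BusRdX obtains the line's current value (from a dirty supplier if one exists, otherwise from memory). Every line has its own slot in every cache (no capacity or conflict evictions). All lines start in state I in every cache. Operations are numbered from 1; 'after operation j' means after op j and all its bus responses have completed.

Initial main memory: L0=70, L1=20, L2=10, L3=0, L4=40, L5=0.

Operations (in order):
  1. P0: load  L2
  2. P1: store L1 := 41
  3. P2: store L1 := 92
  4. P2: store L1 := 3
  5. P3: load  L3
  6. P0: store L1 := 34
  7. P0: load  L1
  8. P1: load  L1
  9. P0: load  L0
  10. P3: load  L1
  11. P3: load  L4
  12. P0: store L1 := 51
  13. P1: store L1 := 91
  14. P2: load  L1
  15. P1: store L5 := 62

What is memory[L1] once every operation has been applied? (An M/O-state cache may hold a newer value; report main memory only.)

memory[L1] = 91

  op1 P0: load  L2 → S/I/I/I on L2; bus BusRd; mem=10
  op2 P1: store L1 := 41 → I/M/I/I on L1; bus BusRdX; mem=20
  op3 P2: store L1 := 92 → I/I/M/I on L1; bus BusRdX Flush; mem=41
  op4 P2: store L1 := 3 → I/I/M/I on L1; bus (none); mem=41
  op5 P3: load  L3 → I/I/I/S on L3; bus BusRd; mem=0
  op6 P0: store L1 := 34 → M/I/I/I on L1; bus BusRdX Flush; mem=3
  op7 P0: load  L1 → M/I/I/I on L1; bus (none); mem=3
  op8 P1: load  L1 → S/S/I/I on L1; bus BusRd Flush; mem=34
  op9 P0: load  L0 → S/I/I/I on L0; bus BusRd; mem=70
  op10 P3: load  L1 → S/S/I/S on L1; bus BusRd; mem=34
  op11 P3: load  L4 → I/I/I/S on L4; bus BusRd; mem=40
  op12 P0: store L1 := 51 → M/I/I/I on L1; bus BusRdX; mem=34
  op13 P1: store L1 := 91 → I/M/I/I on L1; bus BusRdX Flush; mem=51
  op14 P2: load  L1 → I/S/S/I on L1; bus BusRd Flush; mem=91
  op15 P1: store L5 := 62 → I/M/I/I on L5; bus BusRdX; mem=0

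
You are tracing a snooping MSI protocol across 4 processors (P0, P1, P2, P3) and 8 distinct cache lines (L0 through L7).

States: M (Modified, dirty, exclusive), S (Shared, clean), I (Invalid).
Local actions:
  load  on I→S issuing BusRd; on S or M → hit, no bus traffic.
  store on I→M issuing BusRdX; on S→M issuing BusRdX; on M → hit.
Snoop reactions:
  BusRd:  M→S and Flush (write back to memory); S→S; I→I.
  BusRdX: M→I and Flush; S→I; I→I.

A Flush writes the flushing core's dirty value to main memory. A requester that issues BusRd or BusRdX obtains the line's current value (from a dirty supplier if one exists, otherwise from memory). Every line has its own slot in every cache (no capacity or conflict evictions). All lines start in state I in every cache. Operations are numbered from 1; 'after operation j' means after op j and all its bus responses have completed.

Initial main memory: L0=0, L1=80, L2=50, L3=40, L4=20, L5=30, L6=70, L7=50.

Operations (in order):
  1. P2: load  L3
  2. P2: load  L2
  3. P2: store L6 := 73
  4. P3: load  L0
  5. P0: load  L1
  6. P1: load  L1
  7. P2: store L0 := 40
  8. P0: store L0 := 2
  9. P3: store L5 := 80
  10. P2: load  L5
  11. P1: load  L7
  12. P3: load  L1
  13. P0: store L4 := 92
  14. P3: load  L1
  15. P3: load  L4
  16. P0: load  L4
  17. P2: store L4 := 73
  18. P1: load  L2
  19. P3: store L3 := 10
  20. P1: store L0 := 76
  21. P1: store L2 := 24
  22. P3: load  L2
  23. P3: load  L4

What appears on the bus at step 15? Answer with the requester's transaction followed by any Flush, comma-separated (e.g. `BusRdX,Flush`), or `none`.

bus = BusRd,Flush

1. P2: load  L3  bus=[BusRd]  L3: P0=I P1=I P2=S P3=I  mem[L3]=40
2. P2: load  L2  bus=[BusRd]  L2: P0=I P1=I P2=S P3=I  mem[L2]=50
3. P2: store L6 := 73  bus=[BusRdX]  L6: P0=I P1=I P2=M P3=I  mem[L6]=70
4. P3: load  L0  bus=[BusRd]  L0: P0=I P1=I P2=I P3=S  mem[L0]=0
5. P0: load  L1  bus=[BusRd]  L1: P0=S P1=I P2=I P3=I  mem[L1]=80
6. P1: load  L1  bus=[BusRd]  L1: P0=S P1=S P2=I P3=I  mem[L1]=80
7. P2: store L0 := 40  bus=[BusRdX]  L0: P0=I P1=I P2=M P3=I  mem[L0]=0
8. P0: store L0 := 2  bus=[BusRdX,Flush]  L0: P0=M P1=I P2=I P3=I  mem[L0]=40
9. P3: store L5 := 80  bus=[BusRdX]  L5: P0=I P1=I P2=I P3=M  mem[L5]=30
10. P2: load  L5  bus=[BusRd,Flush]  L5: P0=I P1=I P2=S P3=S  mem[L5]=80
11. P1: load  L7  bus=[BusRd]  L7: P0=I P1=S P2=I P3=I  mem[L7]=50
12. P3: load  L1  bus=[BusRd]  L1: P0=S P1=S P2=I P3=S  mem[L1]=80
13. P0: store L4 := 92  bus=[BusRdX]  L4: P0=M P1=I P2=I P3=I  mem[L4]=20
14. P3: load  L1  bus=[-]  L1: P0=S P1=S P2=I P3=S  mem[L1]=80
15. P3: load  L4  bus=[BusRd,Flush]  L4: P0=S P1=I P2=I P3=S  mem[L4]=92
16. P0: load  L4  bus=[-]  L4: P0=S P1=I P2=I P3=S  mem[L4]=92
17. P2: store L4 := 73  bus=[BusRdX]  L4: P0=I P1=I P2=M P3=I  mem[L4]=92
18. P1: load  L2  bus=[BusRd]  L2: P0=I P1=S P2=S P3=I  mem[L2]=50
19. P3: store L3 := 10  bus=[BusRdX]  L3: P0=I P1=I P2=I P3=M  mem[L3]=40
20. P1: store L0 := 76  bus=[BusRdX,Flush]  L0: P0=I P1=M P2=I P3=I  mem[L0]=2
21. P1: store L2 := 24  bus=[BusRdX]  L2: P0=I P1=M P2=I P3=I  mem[L2]=50
22. P3: load  L2  bus=[BusRd,Flush]  L2: P0=I P1=S P2=I P3=S  mem[L2]=24
23. P3: load  L4  bus=[BusRd,Flush]  L4: P0=I P1=I P2=S P3=S  mem[L4]=73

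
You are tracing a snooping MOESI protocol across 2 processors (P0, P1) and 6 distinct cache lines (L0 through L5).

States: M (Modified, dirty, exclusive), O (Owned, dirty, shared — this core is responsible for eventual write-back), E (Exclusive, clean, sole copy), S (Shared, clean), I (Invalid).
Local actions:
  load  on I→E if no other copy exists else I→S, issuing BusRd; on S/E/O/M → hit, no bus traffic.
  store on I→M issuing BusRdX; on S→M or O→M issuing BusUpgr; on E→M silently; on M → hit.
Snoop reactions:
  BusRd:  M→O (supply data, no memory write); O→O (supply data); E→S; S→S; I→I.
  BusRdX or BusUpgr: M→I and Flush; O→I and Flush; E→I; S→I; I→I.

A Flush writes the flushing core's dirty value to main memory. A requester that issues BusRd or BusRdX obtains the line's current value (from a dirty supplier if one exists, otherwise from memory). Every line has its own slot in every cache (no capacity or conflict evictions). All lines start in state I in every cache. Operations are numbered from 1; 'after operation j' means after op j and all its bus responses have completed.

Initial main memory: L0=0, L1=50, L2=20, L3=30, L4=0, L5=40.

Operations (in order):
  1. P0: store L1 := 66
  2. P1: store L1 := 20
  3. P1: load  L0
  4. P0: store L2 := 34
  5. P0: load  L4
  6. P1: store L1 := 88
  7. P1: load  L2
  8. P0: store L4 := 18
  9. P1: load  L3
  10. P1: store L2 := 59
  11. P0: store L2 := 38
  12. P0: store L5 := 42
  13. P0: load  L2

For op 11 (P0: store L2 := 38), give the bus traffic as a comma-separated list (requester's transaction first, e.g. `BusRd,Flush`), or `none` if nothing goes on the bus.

bus = BusRdX,Flush

step 1: P0: store L1 := 66  ⟶  MI  (L1)  txn=BusRdX  M[L1]=50
step 2: P1: store L1 := 20  ⟶  IM  (L1)  txn=BusRdX+Flush  M[L1]=66
step 3: P1: load  L0  ⟶  IE  (L0)  txn=BusRd  M[L0]=0
step 4: P0: store L2 := 34  ⟶  MI  (L2)  txn=BusRdX  M[L2]=20
step 5: P0: load  L4  ⟶  EI  (L4)  txn=BusRd  M[L4]=0
step 6: P1: store L1 := 88  ⟶  IM  (L1)  txn=∅  M[L1]=66
step 7: P1: load  L2  ⟶  OS  (L2)  txn=BusRd  M[L2]=20
step 8: P0: store L4 := 18  ⟶  MI  (L4)  txn=∅  M[L4]=0
step 9: P1: load  L3  ⟶  IE  (L3)  txn=BusRd  M[L3]=30
step 10: P1: store L2 := 59  ⟶  IM  (L2)  txn=BusUpgr+Flush  M[L2]=34
step 11: P0: store L2 := 38  ⟶  MI  (L2)  txn=BusRdX+Flush  M[L2]=59
step 12: P0: store L5 := 42  ⟶  MI  (L5)  txn=BusRdX  M[L5]=40
step 13: P0: load  L2  ⟶  MI  (L2)  txn=∅  M[L2]=59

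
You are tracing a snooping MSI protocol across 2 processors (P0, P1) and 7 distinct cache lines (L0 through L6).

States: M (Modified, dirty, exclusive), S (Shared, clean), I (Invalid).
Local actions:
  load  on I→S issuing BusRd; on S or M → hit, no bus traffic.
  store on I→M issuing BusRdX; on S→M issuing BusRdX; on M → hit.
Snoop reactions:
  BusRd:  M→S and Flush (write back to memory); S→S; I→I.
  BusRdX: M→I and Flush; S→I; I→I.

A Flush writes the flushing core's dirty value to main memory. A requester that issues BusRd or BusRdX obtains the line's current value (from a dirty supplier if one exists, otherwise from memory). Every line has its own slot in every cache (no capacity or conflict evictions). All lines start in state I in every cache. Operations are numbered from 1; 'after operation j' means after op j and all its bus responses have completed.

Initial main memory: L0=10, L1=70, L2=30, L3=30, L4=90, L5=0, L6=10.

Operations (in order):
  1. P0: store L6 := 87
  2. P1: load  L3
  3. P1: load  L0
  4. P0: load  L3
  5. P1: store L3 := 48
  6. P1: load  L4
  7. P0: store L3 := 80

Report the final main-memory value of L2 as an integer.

memory[L2] = 30

  op1 P0: store L6 := 87 → M/I on L6; bus BusRdX; mem=10
  op2 P1: load  L3 → I/S on L3; bus BusRd; mem=30
  op3 P1: load  L0 → I/S on L0; bus BusRd; mem=10
  op4 P0: load  L3 → S/S on L3; bus BusRd; mem=30
  op5 P1: store L3 := 48 → I/M on L3; bus BusRdX; mem=30
  op6 P1: load  L4 → I/S on L4; bus BusRd; mem=90
  op7 P0: store L3 := 80 → M/I on L3; bus BusRdX Flush; mem=48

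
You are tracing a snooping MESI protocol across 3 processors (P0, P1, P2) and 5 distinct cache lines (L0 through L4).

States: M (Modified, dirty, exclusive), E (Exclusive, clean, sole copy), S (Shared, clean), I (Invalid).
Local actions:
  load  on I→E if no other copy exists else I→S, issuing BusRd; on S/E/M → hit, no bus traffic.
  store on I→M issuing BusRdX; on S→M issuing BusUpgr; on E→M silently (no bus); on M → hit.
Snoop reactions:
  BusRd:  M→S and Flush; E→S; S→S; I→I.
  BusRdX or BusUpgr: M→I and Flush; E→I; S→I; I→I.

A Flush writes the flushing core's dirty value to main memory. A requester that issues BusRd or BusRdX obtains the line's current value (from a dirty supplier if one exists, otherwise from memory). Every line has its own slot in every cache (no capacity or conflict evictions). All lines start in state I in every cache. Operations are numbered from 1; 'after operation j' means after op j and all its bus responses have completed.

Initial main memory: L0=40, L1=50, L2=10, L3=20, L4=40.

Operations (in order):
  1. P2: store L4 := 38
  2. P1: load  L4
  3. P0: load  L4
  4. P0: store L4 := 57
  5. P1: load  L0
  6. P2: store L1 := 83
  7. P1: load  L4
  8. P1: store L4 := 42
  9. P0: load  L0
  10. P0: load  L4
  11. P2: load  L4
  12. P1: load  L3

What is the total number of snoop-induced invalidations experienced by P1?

1. P2: store L4 := 38  bus=[BusRdX]  L4: P0=I P1=I P2=M  mem[L4]=40
2. P1: load  L4  bus=[BusRd,Flush]  L4: P0=I P1=S P2=S  mem[L4]=38
3. P0: load  L4  bus=[BusRd]  L4: P0=S P1=S P2=S  mem[L4]=38
4. P0: store L4 := 57  bus=[BusUpgr]  L4: P0=M P1=I P2=I  mem[L4]=38
5. P1: load  L0  bus=[BusRd]  L0: P0=I P1=E P2=I  mem[L0]=40
6. P2: store L1 := 83  bus=[BusRdX]  L1: P0=I P1=I P2=M  mem[L1]=50
7. P1: load  L4  bus=[BusRd,Flush]  L4: P0=S P1=S P2=I  mem[L4]=57
8. P1: store L4 := 42  bus=[BusUpgr]  L4: P0=I P1=M P2=I  mem[L4]=57
9. P0: load  L0  bus=[BusRd]  L0: P0=S P1=S P2=I  mem[L0]=40
10. P0: load  L4  bus=[BusRd,Flush]  L4: P0=S P1=S P2=I  mem[L4]=42
11. P2: load  L4  bus=[BusRd]  L4: P0=S P1=S P2=S  mem[L4]=42
12. P1: load  L3  bus=[BusRd]  L3: P0=I P1=E P2=I  mem[L3]=20

invalidations = 1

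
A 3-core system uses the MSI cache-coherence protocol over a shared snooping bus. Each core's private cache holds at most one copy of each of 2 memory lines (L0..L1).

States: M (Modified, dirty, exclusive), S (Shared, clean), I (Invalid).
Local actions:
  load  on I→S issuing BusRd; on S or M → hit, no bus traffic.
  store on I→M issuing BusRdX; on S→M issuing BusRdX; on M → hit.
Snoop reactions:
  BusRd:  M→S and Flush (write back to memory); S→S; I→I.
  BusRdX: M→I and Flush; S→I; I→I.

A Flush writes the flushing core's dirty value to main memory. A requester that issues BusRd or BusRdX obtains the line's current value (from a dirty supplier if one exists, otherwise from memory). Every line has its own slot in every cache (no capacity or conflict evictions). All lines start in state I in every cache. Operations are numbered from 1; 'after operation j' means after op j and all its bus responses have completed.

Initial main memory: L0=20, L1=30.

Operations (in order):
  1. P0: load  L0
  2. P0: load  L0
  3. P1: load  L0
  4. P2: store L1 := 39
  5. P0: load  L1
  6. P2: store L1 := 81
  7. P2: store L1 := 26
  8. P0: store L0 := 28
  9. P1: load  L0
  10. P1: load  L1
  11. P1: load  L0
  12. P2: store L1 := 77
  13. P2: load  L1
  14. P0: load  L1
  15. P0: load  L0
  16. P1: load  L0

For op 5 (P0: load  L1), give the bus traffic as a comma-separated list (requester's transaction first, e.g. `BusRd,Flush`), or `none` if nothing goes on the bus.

bus = BusRd,Flush

1. P0: load  L0  bus=[BusRd]  L0: P0=S P1=I P2=I  mem[L0]=20
2. P0: load  L0  bus=[-]  L0: P0=S P1=I P2=I  mem[L0]=20
3. P1: load  L0  bus=[BusRd]  L0: P0=S P1=S P2=I  mem[L0]=20
4. P2: store L1 := 39  bus=[BusRdX]  L1: P0=I P1=I P2=M  mem[L1]=30
5. P0: load  L1  bus=[BusRd,Flush]  L1: P0=S P1=I P2=S  mem[L1]=39
6. P2: store L1 := 81  bus=[BusRdX]  L1: P0=I P1=I P2=M  mem[L1]=39
7. P2: store L1 := 26  bus=[-]  L1: P0=I P1=I P2=M  mem[L1]=39
8. P0: store L0 := 28  bus=[BusRdX]  L0: P0=M P1=I P2=I  mem[L0]=20
9. P1: load  L0  bus=[BusRd,Flush]  L0: P0=S P1=S P2=I  mem[L0]=28
10. P1: load  L1  bus=[BusRd,Flush]  L1: P0=I P1=S P2=S  mem[L1]=26
11. P1: load  L0  bus=[-]  L0: P0=S P1=S P2=I  mem[L0]=28
12. P2: store L1 := 77  bus=[BusRdX]  L1: P0=I P1=I P2=M  mem[L1]=26
13. P2: load  L1  bus=[-]  L1: P0=I P1=I P2=M  mem[L1]=26
14. P0: load  L1  bus=[BusRd,Flush]  L1: P0=S P1=I P2=S  mem[L1]=77
15. P0: load  L0  bus=[-]  L0: P0=S P1=S P2=I  mem[L0]=28
16. P1: load  L0  bus=[-]  L0: P0=S P1=S P2=I  mem[L0]=28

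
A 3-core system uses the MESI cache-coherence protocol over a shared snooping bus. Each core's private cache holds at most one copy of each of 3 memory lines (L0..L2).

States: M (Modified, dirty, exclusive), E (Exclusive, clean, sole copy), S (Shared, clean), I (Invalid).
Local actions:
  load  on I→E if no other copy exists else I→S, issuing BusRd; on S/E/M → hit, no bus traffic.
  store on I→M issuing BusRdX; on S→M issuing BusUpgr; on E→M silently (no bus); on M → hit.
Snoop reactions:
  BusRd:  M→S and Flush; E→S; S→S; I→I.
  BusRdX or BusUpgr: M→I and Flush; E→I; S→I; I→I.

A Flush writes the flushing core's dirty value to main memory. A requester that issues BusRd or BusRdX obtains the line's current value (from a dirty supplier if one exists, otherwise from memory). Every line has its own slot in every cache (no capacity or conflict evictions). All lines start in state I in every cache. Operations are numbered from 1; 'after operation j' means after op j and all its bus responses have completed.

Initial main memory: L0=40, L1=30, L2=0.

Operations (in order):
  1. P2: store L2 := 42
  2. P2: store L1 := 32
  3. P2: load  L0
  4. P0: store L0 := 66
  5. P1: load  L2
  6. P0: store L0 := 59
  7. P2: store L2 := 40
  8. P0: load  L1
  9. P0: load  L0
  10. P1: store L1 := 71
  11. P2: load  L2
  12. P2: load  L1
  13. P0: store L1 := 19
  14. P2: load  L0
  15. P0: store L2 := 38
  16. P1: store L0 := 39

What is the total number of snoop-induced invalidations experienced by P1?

invalidations = 2

step 1: P2: store L2 := 42  ⟶  IIM  (L2)  txn=BusRdX  M[L2]=0
step 2: P2: store L1 := 32  ⟶  IIM  (L1)  txn=BusRdX  M[L1]=30
step 3: P2: load  L0  ⟶  IIE  (L0)  txn=BusRd  M[L0]=40
step 4: P0: store L0 := 66  ⟶  MII  (L0)  txn=BusRdX  M[L0]=40
step 5: P1: load  L2  ⟶  ISS  (L2)  txn=BusRd+Flush  M[L2]=42
step 6: P0: store L0 := 59  ⟶  MII  (L0)  txn=∅  M[L0]=40
step 7: P2: store L2 := 40  ⟶  IIM  (L2)  txn=BusUpgr  M[L2]=42
step 8: P0: load  L1  ⟶  SIS  (L1)  txn=BusRd+Flush  M[L1]=32
step 9: P0: load  L0  ⟶  MII  (L0)  txn=∅  M[L0]=40
step 10: P1: store L1 := 71  ⟶  IMI  (L1)  txn=BusRdX  M[L1]=32
step 11: P2: load  L2  ⟶  IIM  (L2)  txn=∅  M[L2]=42
step 12: P2: load  L1  ⟶  ISS  (L1)  txn=BusRd+Flush  M[L1]=71
step 13: P0: store L1 := 19  ⟶  MII  (L1)  txn=BusRdX  M[L1]=71
step 14: P2: load  L0  ⟶  SIS  (L0)  txn=BusRd+Flush  M[L0]=59
step 15: P0: store L2 := 38  ⟶  MII  (L2)  txn=BusRdX+Flush  M[L2]=40
step 16: P1: store L0 := 39  ⟶  IMI  (L0)  txn=BusRdX  M[L0]=59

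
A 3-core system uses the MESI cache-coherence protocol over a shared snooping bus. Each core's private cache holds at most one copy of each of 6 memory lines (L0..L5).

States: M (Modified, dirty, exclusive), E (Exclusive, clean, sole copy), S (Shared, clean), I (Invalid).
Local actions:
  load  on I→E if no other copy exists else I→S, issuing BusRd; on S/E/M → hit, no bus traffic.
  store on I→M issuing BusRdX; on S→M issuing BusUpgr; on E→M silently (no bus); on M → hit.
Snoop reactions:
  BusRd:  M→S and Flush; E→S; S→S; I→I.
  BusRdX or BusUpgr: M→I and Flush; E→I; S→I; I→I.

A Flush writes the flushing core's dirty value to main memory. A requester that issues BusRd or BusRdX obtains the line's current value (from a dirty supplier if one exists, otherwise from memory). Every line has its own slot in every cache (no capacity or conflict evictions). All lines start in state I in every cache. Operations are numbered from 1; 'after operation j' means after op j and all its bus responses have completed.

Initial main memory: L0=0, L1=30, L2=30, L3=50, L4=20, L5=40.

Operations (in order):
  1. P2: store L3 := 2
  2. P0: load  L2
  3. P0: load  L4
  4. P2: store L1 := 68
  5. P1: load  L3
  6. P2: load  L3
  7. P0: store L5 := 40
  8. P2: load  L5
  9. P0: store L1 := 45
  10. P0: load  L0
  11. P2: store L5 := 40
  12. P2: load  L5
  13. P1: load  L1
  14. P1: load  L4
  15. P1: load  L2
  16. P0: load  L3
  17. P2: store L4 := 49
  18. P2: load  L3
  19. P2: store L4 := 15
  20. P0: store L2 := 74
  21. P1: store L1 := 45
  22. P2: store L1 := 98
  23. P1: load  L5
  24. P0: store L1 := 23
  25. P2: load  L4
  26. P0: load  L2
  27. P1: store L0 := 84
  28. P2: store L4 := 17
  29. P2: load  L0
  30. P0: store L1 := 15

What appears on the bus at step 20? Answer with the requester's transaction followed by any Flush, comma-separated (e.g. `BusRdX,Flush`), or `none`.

[1] P2: store L3 := 2 | P0:I, P1:I, P2:M(2) | bus: BusRdX
[2] P0: load  L2 | P0:E(30), P1:I, P2:I | bus: BusRd
[3] P0: load  L4 | P0:E(20), P1:I, P2:I | bus: BusRd
[4] P2: store L1 := 68 | P0:I, P1:I, P2:M(68) | bus: BusRdX
[5] P1: load  L3 | P0:I, P1:S(2), P2:S(2) | bus: BusRd,Flush
[6] P2: load  L3 | P0:I, P1:S(2), P2:S(2) | bus: none
[7] P0: store L5 := 40 | P0:M(40), P1:I, P2:I | bus: BusRdX
[8] P2: load  L5 | P0:S(40), P1:I, P2:S(40) | bus: BusRd,Flush
[9] P0: store L1 := 45 | P0:M(45), P1:I, P2:I | bus: BusRdX,Flush
[10] P0: load  L0 | P0:E(0), P1:I, P2:I | bus: BusRd
[11] P2: store L5 := 40 | P0:I, P1:I, P2:M(40) | bus: BusUpgr
[12] P2: load  L5 | P0:I, P1:I, P2:M(40) | bus: none
[13] P1: load  L1 | P0:S(45), P1:S(45), P2:I | bus: BusRd,Flush
[14] P1: load  L4 | P0:S(20), P1:S(20), P2:I | bus: BusRd
[15] P1: load  L2 | P0:S(30), P1:S(30), P2:I | bus: BusRd
[16] P0: load  L3 | P0:S(2), P1:S(2), P2:S(2) | bus: BusRd
[17] P2: store L4 := 49 | P0:I, P1:I, P2:M(49) | bus: BusRdX
[18] P2: load  L3 | P0:S(2), P1:S(2), P2:S(2) | bus: none
[19] P2: store L4 := 15 | P0:I, P1:I, P2:M(15) | bus: none
[20] P0: store L2 := 74 | P0:M(74), P1:I, P2:I | bus: BusUpgr
[21] P1: store L1 := 45 | P0:I, P1:M(45), P2:I | bus: BusUpgr
[22] P2: store L1 := 98 | P0:I, P1:I, P2:M(98) | bus: BusRdX,Flush
[23] P1: load  L5 | P0:I, P1:S(40), P2:S(40) | bus: BusRd,Flush
[24] P0: store L1 := 23 | P0:M(23), P1:I, P2:I | bus: BusRdX,Flush
[25] P2: load  L4 | P0:I, P1:I, P2:M(15) | bus: none
[26] P0: load  L2 | P0:M(74), P1:I, P2:I | bus: none
[27] P1: store L0 := 84 | P0:I, P1:M(84), P2:I | bus: BusRdX
[28] P2: store L4 := 17 | P0:I, P1:I, P2:M(17) | bus: none
[29] P2: load  L0 | P0:I, P1:S(84), P2:S(84) | bus: BusRd,Flush
[30] P0: store L1 := 15 | P0:M(15), P1:I, P2:I | bus: none

bus = BusUpgr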